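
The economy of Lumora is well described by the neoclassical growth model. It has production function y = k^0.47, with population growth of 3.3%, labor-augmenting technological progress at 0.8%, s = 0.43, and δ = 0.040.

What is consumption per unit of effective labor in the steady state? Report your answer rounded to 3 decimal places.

Steady state requires s·f(k) = (n + g + δ)·k, i.e. s·k^α = (n + g + δ)·k.
Dividing both sides by k: k^(1−α) = s / (n + g + δ).
k^0.53 = 0.43 / (0.033 + 0.008 + 0.040) = 0.43 / 0.081 = 5.3086
k* = 5.3086^(1/0.53) ≈ 23.3285
y* = (k*)^α = 23.3285^0.47 ≈ 4.3945
c* = (1 − s)·y* = (1 − 0.43) × 4.3945 ≈ 2.5049

c* = 2.505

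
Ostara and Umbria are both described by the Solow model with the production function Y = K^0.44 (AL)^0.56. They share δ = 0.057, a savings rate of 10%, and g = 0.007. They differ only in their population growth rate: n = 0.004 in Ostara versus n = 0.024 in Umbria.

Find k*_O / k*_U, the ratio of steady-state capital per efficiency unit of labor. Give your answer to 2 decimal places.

ratio ≈ 1.58

Steady-state k* = [s/(n + g + δ)]^(1/(1−α)), so the ratio is [ (s_O/(n + g + δ)_O) / (s_U/(n + g + δ)_U) ]^1.7857.
s_O/(n + g + δ)_O = 0.10/0.068 = 1.4706; s_U/(n + g + δ)_U = 0.10/0.088 = 1.1364.
Ratio = (1.4706/1.1364)^1.7857 = 1.2941^1.7857 ≈ 1.5847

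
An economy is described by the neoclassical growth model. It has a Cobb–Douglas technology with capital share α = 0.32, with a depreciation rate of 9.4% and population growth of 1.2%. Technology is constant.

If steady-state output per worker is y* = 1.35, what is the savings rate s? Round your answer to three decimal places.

s ≈ 0.201

Steady state requires s·f(k) = (n + δ)·k, i.e. s·k^α = (n + δ)·k.
Since y* = [s/(n + δ)]^(α/(1−α)), we have s/(n + δ) = (y*)^((1−α)/α) = 1.35^2.125 = 1.8922.
Therefore s = 1.8922 × (n + δ) = 1.8922 × 0.106 = 0.2006.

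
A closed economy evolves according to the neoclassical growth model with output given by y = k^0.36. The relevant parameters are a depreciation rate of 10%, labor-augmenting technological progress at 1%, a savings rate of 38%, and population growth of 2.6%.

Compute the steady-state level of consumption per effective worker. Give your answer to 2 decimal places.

In steady state, investment equals break-even investment: s·k^α = (n + g + δ)·k.
Rearranging, k^(1−α) = s / (n + g + δ).
k^0.64 = 0.38 / (0.026 + 0.010 + 0.100) = 0.38 / 0.136 = 2.7941
k* = 2.7941^(1/0.64) ≈ 4.9803
y* = (k*)^α = 4.9803^0.36 ≈ 1.7824
c* = (1 − s)·y* = (1 − 0.38) × 1.7824 ≈ 1.1051

c* ≈ 1.11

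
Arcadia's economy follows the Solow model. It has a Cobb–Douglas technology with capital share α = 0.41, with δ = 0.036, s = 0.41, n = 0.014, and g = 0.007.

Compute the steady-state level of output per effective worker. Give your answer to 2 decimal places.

y* ≈ 3.94

At the steady state, Δk = 0, so s·k^α = (n + g + δ)·k.
Dividing both sides by k: k^(1−α) = s / (n + g + δ).
k^0.59 = 0.41 / (0.014 + 0.007 + 0.036) = 0.41 / 0.057 = 7.1930
k* = 7.1930^(1/0.59) ≈ 28.3394
y* = (k*)^α = 28.3394^0.41 ≈ 3.9399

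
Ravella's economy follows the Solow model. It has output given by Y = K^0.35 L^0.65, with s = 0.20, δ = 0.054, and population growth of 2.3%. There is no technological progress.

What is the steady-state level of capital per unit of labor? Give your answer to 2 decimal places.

Steady state requires s·f(k) = (n + δ)·k, i.e. s·k^α = (n + δ)·k.
Dividing both sides by k: k^(1−α) = s / (n + δ).
k^0.65 = 0.20 / (0.023 + 0.054) = 0.20 / 0.077 = 2.5974
k* = 2.5974^(1/0.65) ≈ 4.3426

k* ≈ 4.34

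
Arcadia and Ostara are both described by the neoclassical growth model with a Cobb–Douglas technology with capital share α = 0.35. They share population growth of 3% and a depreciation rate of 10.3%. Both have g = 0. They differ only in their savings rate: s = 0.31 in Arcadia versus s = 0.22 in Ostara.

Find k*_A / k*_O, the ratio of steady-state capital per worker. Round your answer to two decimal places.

Steady-state k* = [s/(n + δ)]^(1/(1−α)), so the ratio is [ (s_A/(n + δ)_A) / (s_O/(n + δ)_O) ]^1.5385.
s_A/(n + δ)_A = 0.31/0.133 = 2.3308; s_O/(n + δ)_O = 0.22/0.133 = 1.6541.
Ratio = (2.3308/1.6541)^1.5385 = 1.4091^1.5385 ≈ 1.6949

ratio ≈ 1.69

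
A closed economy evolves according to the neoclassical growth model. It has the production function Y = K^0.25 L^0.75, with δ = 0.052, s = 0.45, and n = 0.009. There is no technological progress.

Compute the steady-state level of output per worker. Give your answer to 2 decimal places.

y* ≈ 1.95

At the steady state, Δk = 0, so s·k^α = (n + δ)·k.
Rearranging, k^(1−α) = s / (n + δ).
k^0.75 = 0.45 / (0.009 + 0.052) = 0.45 / 0.061 = 7.3770
k* = 7.3770^(1/0.75) ≈ 14.3606
y* = (k*)^α = 14.3606^0.25 ≈ 1.9467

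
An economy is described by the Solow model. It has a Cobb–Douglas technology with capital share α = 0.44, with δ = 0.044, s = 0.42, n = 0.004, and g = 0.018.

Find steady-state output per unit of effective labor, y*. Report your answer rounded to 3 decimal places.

In steady state, investment equals break-even investment: s·k^α = (n + g + δ)·k.
Rearranging, k^(1−α) = s / (n + g + δ).
k^0.56 = 0.42 / (0.004 + 0.018 + 0.044) = 0.42 / 0.066 = 6.3636
k* = 6.3636^(1/0.56) ≈ 27.2385
y* = (k*)^α = 27.2385^0.44 ≈ 4.2804

y* ≈ 4.280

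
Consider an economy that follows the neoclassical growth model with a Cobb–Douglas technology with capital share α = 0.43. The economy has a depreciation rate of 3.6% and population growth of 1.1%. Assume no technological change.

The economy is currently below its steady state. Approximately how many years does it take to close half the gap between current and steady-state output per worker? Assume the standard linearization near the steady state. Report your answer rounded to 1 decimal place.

half-life ≈ 25.9 years

Near the steady state the convergence rate is λ = (1 − α)(n + δ).
λ = (1 − 0.43) × 0.047 = 0.57 × 0.047 = 0.02679
Half-life = ln 2 / λ = 0.6931 / 0.02679 ≈ 25.87 years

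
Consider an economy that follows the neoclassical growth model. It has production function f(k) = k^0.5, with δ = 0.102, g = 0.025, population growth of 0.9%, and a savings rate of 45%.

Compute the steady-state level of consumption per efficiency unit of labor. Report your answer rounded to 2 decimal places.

c* = 1.82

Steady state requires s·f(k) = (n + g + δ)·k, i.e. s·k^α = (n + g + δ)·k.
Rearranging, k^(1−α) = s / (n + g + δ).
k^0.5 = 0.45 / (0.009 + 0.025 + 0.102) = 0.45 / 0.136 = 3.3088
k* = 3.3088^(1/0.5) ≈ 10.9482
y* = (k*)^α = 10.9482^0.5 ≈ 3.3088
c* = (1 − s)·y* = (1 − 0.45) × 3.3088 ≈ 1.8198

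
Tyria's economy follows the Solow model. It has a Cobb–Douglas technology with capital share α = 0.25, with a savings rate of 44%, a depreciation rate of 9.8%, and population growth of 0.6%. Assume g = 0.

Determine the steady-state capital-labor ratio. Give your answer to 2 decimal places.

k* = 6.84

At the steady state, Δk = 0, so s·k^α = (n + δ)·k.
Dividing both sides by k: k^(1−α) = s / (n + δ).
k^0.75 = 0.44 / (0.006 + 0.098) = 0.44 / 0.104 = 4.2308
k* = 4.2308^(1/0.75) ≈ 6.8427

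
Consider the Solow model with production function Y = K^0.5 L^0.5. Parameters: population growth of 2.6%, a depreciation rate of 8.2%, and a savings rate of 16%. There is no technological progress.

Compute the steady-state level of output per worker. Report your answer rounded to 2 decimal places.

In steady state, investment equals break-even investment: s·k^α = (n + δ)·k.
Rearranging, k^(1−α) = s / (n + δ).
k^0.5 = 0.16 / (0.026 + 0.082) = 0.16 / 0.108 = 1.4815
k* = 1.4815^(1/0.5) ≈ 2.1948
y* = (k*)^α = 2.1948^0.5 ≈ 1.4815

y* ≈ 1.48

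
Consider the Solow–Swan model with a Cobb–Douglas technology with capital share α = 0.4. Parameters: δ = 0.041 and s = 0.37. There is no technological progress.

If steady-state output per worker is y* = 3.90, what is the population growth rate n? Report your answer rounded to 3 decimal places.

At the steady state, Δk = 0, so s·k^α = (n + δ)·k.
Since y* = [s/(n + δ)]^(α/(1−α)), we have s/(n + δ) = (y*)^((1−α)/α) = 3.90^1.5 = 7.7019.
Therefore n + δ = s / 7.7019 = 0.37 / 7.7019 = 0.0480, so n = 0.0480 − 0.041 = 0.0070.

n ≈ 0.007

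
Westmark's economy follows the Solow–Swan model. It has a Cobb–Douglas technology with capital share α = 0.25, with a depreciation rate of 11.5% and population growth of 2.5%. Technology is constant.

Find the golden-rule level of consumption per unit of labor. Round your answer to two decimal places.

c_gold ≈ 0.91

At the golden rule, f'(k) = n + δ, so α·k^(α−1) = n + δ and k_gold = (α/(n + δ))^(1/(1−α)).
k_gold = (0.25/0.140)^(1/0.75) = 1.7857^1.3333 ≈ 2.1664
c_gold = f(k_gold) − (n + δ)·k_gold = 1.2132 − 0.140×2.1664 ≈ 0.9099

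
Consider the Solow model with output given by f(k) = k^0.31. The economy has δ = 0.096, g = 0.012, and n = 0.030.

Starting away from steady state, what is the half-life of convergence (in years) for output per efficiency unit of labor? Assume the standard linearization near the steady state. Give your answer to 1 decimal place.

t_½ ≈ 7.3 years

Near the steady state the convergence rate is λ = (1 − α)(n + g + δ).
λ = (1 − 0.31) × 0.138 = 0.69 × 0.138 = 0.09522
Half-life = ln 2 / λ = 0.6931 / 0.09522 ≈ 7.28 years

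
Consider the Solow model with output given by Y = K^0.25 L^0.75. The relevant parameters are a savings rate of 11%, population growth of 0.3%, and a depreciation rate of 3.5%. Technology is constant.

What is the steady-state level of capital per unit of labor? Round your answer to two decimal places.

At the steady state, Δk = 0, so s·k^α = (n + δ)·k.
Dividing both sides by k: k^(1−α) = s / (n + δ).
k^0.75 = 0.11 / (0.003 + 0.035) = 0.11 / 0.038 = 2.8947
k* = 2.8947^(1/0.75) ≈ 4.1255

k* = 4.13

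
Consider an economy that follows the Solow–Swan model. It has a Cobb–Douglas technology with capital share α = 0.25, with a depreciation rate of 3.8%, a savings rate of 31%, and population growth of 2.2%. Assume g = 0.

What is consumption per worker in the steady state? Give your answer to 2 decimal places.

c* = 1.19

In steady state, investment equals break-even investment: s·k^α = (n + δ)·k.
Rearranging, k^(1−α) = s / (n + δ).
k^0.75 = 0.31 / (0.022 + 0.038) = 0.31 / 0.060 = 5.1667
k* = 5.1667^(1/0.75) ≈ 8.9320
y* = (k*)^α = 8.9320^0.25 ≈ 1.7288
c* = (1 − s)·y* = (1 − 0.31) × 1.7288 ≈ 1.1929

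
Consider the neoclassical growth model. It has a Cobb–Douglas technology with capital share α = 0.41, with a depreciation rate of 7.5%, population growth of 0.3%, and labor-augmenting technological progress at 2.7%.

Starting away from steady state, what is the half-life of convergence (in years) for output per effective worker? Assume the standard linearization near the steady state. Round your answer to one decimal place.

about 11.2 years

Near the steady state the convergence rate is λ = (1 − α)(n + g + δ).
λ = (1 − 0.41) × 0.105 = 0.59 × 0.105 = 0.06195
Half-life = ln 2 / λ = 0.6931 / 0.06195 ≈ 11.19 years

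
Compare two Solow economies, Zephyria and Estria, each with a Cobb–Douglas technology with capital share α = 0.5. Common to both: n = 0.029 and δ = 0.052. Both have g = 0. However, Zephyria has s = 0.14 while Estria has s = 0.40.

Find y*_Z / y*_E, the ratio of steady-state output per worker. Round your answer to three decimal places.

Steady-state y* = [s/(n + δ)]^(α/(1−α)), so the ratio is [ (s_Z/(n + δ)_Z) / (s_E/(n + δ)_E) ]^1.
s_Z/(n + δ)_Z = 0.14/0.081 = 1.7284; s_E/(n + δ)_E = 0.40/0.081 = 4.9383.
Ratio = (1.7284/4.9383)^1 = 0.3500^1 ≈ 0.3500

ratio ≈ 0.350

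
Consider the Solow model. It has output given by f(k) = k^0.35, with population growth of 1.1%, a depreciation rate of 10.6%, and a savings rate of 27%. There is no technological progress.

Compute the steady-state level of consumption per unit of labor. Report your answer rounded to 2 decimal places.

At the steady state, Δk = 0, so s·k^α = (n + δ)·k.
Rearranging, k^(1−α) = s / (n + δ).
k^0.65 = 0.27 / (0.011 + 0.106) = 0.27 / 0.117 = 2.3077
k* = 2.3077^(1/0.65) ≈ 3.6202
y* = (k*)^α = 3.6202^0.35 ≈ 1.5688
c* = (1 − s)·y* = (1 − 0.27) × 1.5688 ≈ 1.1452

c* ≈ 1.15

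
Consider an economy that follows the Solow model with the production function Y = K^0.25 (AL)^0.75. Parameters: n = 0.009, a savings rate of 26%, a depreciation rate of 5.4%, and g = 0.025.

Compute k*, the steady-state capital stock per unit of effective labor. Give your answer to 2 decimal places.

k* = 4.24

Steady state requires s·f(k) = (n + g + δ)·k, i.e. s·k^α = (n + g + δ)·k.
Dividing both sides by k: k^(1−α) = s / (n + g + δ).
k^0.75 = 0.26 / (0.009 + 0.025 + 0.054) = 0.26 / 0.088 = 2.9545
k* = 2.9545^(1/0.75) ≈ 4.2395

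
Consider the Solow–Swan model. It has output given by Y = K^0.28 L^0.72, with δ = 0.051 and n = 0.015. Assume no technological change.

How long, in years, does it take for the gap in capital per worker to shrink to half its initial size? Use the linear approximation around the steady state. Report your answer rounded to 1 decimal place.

half-life ≈ 14.6 years

Near the steady state the convergence rate is λ = (1 − α)(n + δ).
λ = (1 − 0.28) × 0.066 = 0.72 × 0.066 = 0.04752
Half-life = ln 2 / λ = 0.6931 / 0.04752 ≈ 14.59 years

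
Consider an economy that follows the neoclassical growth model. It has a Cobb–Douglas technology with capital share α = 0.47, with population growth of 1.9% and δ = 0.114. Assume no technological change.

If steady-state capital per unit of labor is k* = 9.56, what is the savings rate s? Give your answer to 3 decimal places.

At the steady state, Δk = 0, so s·k^α = (n + δ)·k.
So s / (n + δ) = (k*)^(1−α) = 9.56^0.53 = 3.3086.
Therefore s = 3.3086 × (n + δ) = 3.3086 × 0.133 = 0.4400.

s ≈ 0.440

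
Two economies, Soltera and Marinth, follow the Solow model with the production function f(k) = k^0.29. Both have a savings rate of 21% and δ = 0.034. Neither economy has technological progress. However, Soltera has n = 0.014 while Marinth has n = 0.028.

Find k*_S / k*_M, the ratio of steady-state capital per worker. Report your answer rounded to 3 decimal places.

Steady-state k* = [s/(n + δ)]^(1/(1−α)), so the ratio is [ (s_S/(n + δ)_S) / (s_M/(n + δ)_M) ]^1.4085.
s_S/(n + δ)_S = 0.21/0.048 = 4.3750; s_M/(n + δ)_M = 0.21/0.062 = 3.3871.
Ratio = (4.3750/3.3871)^1.4085 = 1.2917^1.4085 ≈ 1.4341

k*_S / k*_M ≈ 1.434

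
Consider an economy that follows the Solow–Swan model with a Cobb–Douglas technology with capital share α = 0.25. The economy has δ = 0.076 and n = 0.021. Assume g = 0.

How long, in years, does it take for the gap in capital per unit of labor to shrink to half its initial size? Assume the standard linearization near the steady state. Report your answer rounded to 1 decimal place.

Near the steady state the convergence rate is λ = (1 − α)(n + δ).
λ = (1 − 0.25) × 0.097 = 0.75 × 0.097 = 0.07275
Half-life = ln 2 / λ = 0.6931 / 0.07275 ≈ 9.53 years

t_½ ≈ 9.5 years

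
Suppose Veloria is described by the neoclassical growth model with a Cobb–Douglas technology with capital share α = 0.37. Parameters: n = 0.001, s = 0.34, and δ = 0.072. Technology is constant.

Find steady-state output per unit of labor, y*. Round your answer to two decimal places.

In steady state, investment equals break-even investment: s·k^α = (n + δ)·k.
Dividing both sides by k: k^(1−α) = s / (n + δ).
k^0.63 = 0.34 / (0.001 + 0.072) = 0.34 / 0.073 = 4.6575
k* = 4.6575^(1/0.63) ≈ 11.4964
y* = (k*)^α = 11.4964^0.37 ≈ 2.4684

y* = 2.47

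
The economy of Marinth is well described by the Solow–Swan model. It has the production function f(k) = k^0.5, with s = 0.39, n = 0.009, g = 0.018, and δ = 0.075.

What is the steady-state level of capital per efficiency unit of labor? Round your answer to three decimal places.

k* = 14.619

Steady state requires s·f(k) = (n + g + δ)·k, i.e. s·k^α = (n + g + δ)·k.
Rearranging, k^(1−α) = s / (n + g + δ).
k^0.5 = 0.39 / (0.009 + 0.018 + 0.075) = 0.39 / 0.102 = 3.8235
k* = 3.8235^(1/0.5) ≈ 14.6192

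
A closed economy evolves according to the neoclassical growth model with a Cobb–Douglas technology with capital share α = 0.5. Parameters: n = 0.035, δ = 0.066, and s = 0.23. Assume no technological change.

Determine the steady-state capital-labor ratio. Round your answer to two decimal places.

k* ≈ 5.19

At the steady state, Δk = 0, so s·k^α = (n + δ)·k.
Rearranging, k^(1−α) = s / (n + δ).
k^0.5 = 0.23 / (0.035 + 0.066) = 0.23 / 0.101 = 2.2772
k* = 2.2772^(1/0.5) ≈ 5.1856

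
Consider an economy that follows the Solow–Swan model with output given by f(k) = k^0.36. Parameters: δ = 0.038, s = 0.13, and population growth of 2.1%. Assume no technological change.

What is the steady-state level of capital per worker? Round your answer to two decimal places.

k* = 3.44

In steady state, investment equals break-even investment: s·k^α = (n + δ)·k.
Rearranging, k^(1−α) = s / (n + δ).
k^0.64 = 0.13 / (0.021 + 0.038) = 0.13 / 0.059 = 2.2034
k* = 2.2034^(1/0.64) ≈ 3.4362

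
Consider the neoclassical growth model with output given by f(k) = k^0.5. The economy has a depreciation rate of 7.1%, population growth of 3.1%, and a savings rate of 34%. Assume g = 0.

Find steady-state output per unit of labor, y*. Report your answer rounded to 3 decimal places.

In steady state, investment equals break-even investment: s·k^α = (n + δ)·k.
Dividing both sides by k: k^(1−α) = s / (n + δ).
k^0.5 = 0.34 / (0.031 + 0.071) = 0.34 / 0.102 = 3.3333
k* = 3.3333^(1/0.5) ≈ 11.1109
y* = (k*)^α = 11.1109^0.5 ≈ 3.3333

y* = 3.333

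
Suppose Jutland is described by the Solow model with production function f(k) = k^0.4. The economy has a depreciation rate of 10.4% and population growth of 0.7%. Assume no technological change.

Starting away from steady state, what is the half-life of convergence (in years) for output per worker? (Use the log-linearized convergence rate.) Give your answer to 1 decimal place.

t_½ ≈ 10.4 years

Near the steady state the convergence rate is λ = (1 − α)(n + δ).
λ = (1 − 0.4) × 0.111 = 0.6 × 0.111 = 0.0666
Half-life = ln 2 / λ = 0.6931 / 0.0666 ≈ 10.41 years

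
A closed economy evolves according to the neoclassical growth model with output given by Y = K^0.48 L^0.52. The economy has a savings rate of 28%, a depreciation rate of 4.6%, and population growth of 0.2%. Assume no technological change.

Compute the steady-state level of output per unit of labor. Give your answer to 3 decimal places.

In steady state, investment equals break-even investment: s·k^α = (n + δ)·k.
Dividing both sides by k: k^(1−α) = s / (n + δ).
k^0.52 = 0.28 / (0.002 + 0.046) = 0.28 / 0.048 = 5.8333
k* = 5.8333^(1/0.52) ≈ 29.7106
y* = (k*)^α = 29.7106^0.48 ≈ 5.0933

y* ≈ 5.093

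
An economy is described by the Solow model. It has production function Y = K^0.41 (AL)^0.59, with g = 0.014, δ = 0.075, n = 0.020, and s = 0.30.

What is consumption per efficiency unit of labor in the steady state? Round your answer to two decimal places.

c* ≈ 1.41

Steady state requires s·f(k) = (n + g + δ)·k, i.e. s·k^α = (n + g + δ)·k.
Dividing both sides by k: k^(1−α) = s / (n + g + δ).
k^0.59 = 0.30 / (0.020 + 0.014 + 0.075) = 0.30 / 0.109 = 2.7523
k* = 2.7523^(1/0.59) ≈ 5.5622
y* = (k*)^α = 5.5622^0.41 ≈ 2.0209
c* = (1 − s)·y* = (1 − 0.30) × 2.0209 ≈ 1.4146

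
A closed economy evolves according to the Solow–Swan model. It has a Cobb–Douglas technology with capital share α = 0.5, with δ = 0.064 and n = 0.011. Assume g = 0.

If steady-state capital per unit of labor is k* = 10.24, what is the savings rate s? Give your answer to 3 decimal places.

s ≈ 0.240

At the steady state, Δk = 0, so s·k^α = (n + δ)·k.
So s / (n + δ) = (k*)^(1−α) = 10.24^0.5 = 3.2000.
Therefore s = 3.2000 × (n + δ) = 3.2000 × 0.075 = 0.2400.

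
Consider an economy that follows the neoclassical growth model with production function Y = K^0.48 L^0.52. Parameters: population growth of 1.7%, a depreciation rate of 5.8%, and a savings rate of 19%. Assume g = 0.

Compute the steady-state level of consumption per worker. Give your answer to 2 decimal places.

c* = 1.91

Steady state requires s·f(k) = (n + δ)·k, i.e. s·k^α = (n + δ)·k.
Dividing both sides by k: k^(1−α) = s / (n + δ).
k^0.52 = 0.19 / (0.017 + 0.058) = 0.19 / 0.075 = 2.5333
k* = 2.5333^(1/0.52) ≈ 5.9748
y* = (k*)^α = 5.9748^0.48 ≈ 2.3585
c* = (1 − s)·y* = (1 − 0.19) × 2.3585 ≈ 1.9104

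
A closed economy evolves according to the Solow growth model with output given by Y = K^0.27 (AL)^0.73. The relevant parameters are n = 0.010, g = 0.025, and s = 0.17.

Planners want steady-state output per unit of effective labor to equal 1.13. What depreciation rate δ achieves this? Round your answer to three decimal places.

δ ≈ 0.087

At the steady state, Δk = 0, so s·k^α = (n + g + δ)·k.
Since y* = [s/(n + g + δ)]^(α/(1−α)), we have s/(n + g + δ) = (y*)^((1−α)/α) = 1.13^2.7037 = 1.3916.
Therefore n + g + δ = s / 1.3916 = 0.17 / 1.3916 = 0.1222, so δ = 0.1222 − 0.035 = 0.0872.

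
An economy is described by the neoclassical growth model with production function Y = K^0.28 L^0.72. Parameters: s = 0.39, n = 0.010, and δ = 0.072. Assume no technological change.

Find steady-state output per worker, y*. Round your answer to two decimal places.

y* = 1.83

Steady state requires s·f(k) = (n + δ)·k, i.e. s·k^α = (n + δ)·k.
Rearranging, k^(1−α) = s / (n + δ).
k^0.72 = 0.39 / (0.010 + 0.072) = 0.39 / 0.082 = 4.7561
k* = 4.7561^(1/0.72) ≈ 8.7222
y* = (k*)^α = 8.7222^0.28 ≈ 1.8339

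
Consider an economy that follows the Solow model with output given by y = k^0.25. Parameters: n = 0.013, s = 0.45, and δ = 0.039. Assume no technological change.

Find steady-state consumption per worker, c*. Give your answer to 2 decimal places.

c* ≈ 1.13

In steady state, investment equals break-even investment: s·k^α = (n + δ)·k.
Rearranging, k^(1−α) = s / (n + δ).
k^0.75 = 0.45 / (0.013 + 0.039) = 0.45 / 0.052 = 8.6538
k* = 8.6538^(1/0.75) ≈ 17.7668
y* = (k*)^α = 17.7668^0.25 ≈ 2.0531
c* = (1 − s)·y* = (1 − 0.45) × 2.0531 ≈ 1.1292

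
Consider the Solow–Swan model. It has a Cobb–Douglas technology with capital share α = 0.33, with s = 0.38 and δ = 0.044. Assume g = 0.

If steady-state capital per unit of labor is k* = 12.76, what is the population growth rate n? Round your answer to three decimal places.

At the steady state, Δk = 0, so s·k^α = (n + δ)·k.
So s / (n + δ) = (k*)^(1−α) = 12.76^0.67 = 5.5071.
Therefore n + δ = s / 5.5071 = 0.38 / 5.5071 = 0.0690, so n = 0.0690 − 0.044 = 0.0250.

n ≈ 0.025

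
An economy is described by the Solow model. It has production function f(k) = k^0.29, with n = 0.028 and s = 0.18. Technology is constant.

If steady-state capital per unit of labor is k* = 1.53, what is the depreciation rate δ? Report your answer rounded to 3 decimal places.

δ ≈ 0.105

In steady state, investment equals break-even investment: s·k^α = (n + δ)·k.
So s / (n + δ) = (k*)^(1−α) = 1.53^0.71 = 1.3525.
Therefore n + δ = s / 1.3525 = 0.18 / 1.3525 = 0.1331, so δ = 0.1331 − 0.028 = 0.1051.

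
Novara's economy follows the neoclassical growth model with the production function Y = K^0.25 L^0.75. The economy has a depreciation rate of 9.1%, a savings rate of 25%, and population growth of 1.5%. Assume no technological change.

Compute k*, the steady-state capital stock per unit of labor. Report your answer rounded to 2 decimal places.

At the steady state, Δk = 0, so s·k^α = (n + δ)·k.
Dividing both sides by k: k^(1−α) = s / (n + δ).
k^0.75 = 0.25 / (0.015 + 0.091) = 0.25 / 0.106 = 2.3585
k* = 2.3585^(1/0.75) ≈ 3.1394

k* = 3.14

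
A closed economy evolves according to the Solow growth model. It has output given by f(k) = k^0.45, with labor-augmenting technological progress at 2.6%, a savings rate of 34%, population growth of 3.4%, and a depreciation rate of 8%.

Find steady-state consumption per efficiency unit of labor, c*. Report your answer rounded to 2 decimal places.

At the steady state, Δk = 0, so s·k^α = (n + g + δ)·k.
Dividing both sides by k: k^(1−α) = s / (n + g + δ).
k^0.55 = 0.34 / (0.034 + 0.026 + 0.080) = 0.34 / 0.140 = 2.4286
k* = 2.4286^(1/0.55) ≈ 5.0193
y* = (k*)^α = 5.0193^0.45 ≈ 2.0668
c* = (1 − s)·y* = (1 − 0.34) × 2.0668 ≈ 1.3641

c* ≈ 1.36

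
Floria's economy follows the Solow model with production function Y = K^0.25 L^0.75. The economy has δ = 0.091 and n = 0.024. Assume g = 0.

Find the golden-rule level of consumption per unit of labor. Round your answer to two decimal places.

At the golden rule, f'(k) = n + δ, so α·k^(α−1) = n + δ and k_gold = (α/(n + δ))^(1/(1−α)).
k_gold = (0.25/0.115)^(1/0.75) = 2.1739^1.3333 ≈ 2.8161
c_gold = f(k_gold) − (n + δ)·k_gold = 1.2954 − 0.115×2.8161 ≈ 0.9715

c_gold ≈ 0.97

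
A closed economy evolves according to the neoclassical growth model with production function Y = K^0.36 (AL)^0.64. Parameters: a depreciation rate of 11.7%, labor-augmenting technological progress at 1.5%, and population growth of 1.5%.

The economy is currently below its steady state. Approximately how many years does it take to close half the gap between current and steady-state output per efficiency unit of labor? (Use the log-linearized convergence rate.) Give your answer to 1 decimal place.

t_½ ≈ 7.4 years

Near the steady state the convergence rate is λ = (1 − α)(n + g + δ).
λ = (1 − 0.36) × 0.147 = 0.64 × 0.147 = 0.09408
Half-life = ln 2 / λ = 0.6931 / 0.09408 ≈ 7.37 years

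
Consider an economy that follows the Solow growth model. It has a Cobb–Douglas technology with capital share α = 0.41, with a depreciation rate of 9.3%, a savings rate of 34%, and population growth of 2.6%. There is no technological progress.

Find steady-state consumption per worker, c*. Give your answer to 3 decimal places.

c* ≈ 1.369

In steady state, investment equals break-even investment: s·k^α = (n + δ)·k.
Dividing both sides by k: k^(1−α) = s / (n + δ).
k^0.59 = 0.34 / (0.026 + 0.093) = 0.34 / 0.119 = 2.8571
k* = 2.8571^(1/0.59) ≈ 5.9259
y* = (k*)^α = 5.9259^0.41 ≈ 2.0741
c* = (1 − s)·y* = (1 − 0.34) × 2.0741 ≈ 1.3689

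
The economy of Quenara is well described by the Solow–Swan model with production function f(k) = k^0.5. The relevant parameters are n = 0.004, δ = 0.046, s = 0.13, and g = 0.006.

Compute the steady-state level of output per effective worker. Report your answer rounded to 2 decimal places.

y* ≈ 2.32

In steady state, investment equals break-even investment: s·k^α = (n + g + δ)·k.
Dividing both sides by k: k^(1−α) = s / (n + g + δ).
k^0.5 = 0.13 / (0.004 + 0.006 + 0.046) = 0.13 / 0.056 = 2.3214
k* = 2.3214^(1/0.5) ≈ 5.3889
y* = (k*)^α = 5.3889^0.5 ≈ 2.3214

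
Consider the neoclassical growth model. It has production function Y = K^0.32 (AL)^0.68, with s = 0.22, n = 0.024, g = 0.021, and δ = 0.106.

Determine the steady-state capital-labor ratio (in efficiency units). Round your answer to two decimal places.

k* = 1.74

Steady state requires s·f(k) = (n + g + δ)·k, i.e. s·k^α = (n + g + δ)·k.
Rearranging, k^(1−α) = s / (n + g + δ).
k^0.68 = 0.22 / (0.024 + 0.021 + 0.106) = 0.22 / 0.151 = 1.4570
k* = 1.4570^(1/0.68) ≈ 1.7393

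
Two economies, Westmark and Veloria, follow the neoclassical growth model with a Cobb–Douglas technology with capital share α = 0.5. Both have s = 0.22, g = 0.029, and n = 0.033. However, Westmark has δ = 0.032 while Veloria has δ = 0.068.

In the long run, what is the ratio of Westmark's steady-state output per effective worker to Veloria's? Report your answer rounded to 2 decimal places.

Steady-state y* = [s/(n + g + δ)]^(α/(1−α)), so the ratio is [ (s_W/(n + g + δ)_W) / (s_V/(n + g + δ)_V) ]^1.
s_W/(n + g + δ)_W = 0.22/0.094 = 2.3404; s_V/(n + g + δ)_V = 0.22/0.130 = 1.6923.
Ratio = (2.3404/1.6923)^1 = 1.3830^1 ≈ 1.3830

ratio ≈ 1.38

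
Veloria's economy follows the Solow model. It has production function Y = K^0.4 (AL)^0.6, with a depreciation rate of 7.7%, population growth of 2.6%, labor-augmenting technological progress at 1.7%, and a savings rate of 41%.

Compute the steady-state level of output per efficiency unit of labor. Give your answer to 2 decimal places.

In steady state, investment equals break-even investment: s·k^α = (n + g + δ)·k.
Rearranging, k^(1−α) = s / (n + g + δ).
k^0.6 = 0.41 / (0.026 + 0.017 + 0.077) = 0.41 / 0.120 = 3.4167
k* = 3.4167^(1/0.6) ≈ 7.7508
y* = (k*)^α = 7.7508^0.4 ≈ 2.2685

y* = 2.27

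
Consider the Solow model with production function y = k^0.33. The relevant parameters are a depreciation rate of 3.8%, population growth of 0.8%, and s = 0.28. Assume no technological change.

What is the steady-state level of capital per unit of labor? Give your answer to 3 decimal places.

k* ≈ 14.817

At the steady state, Δk = 0, so s·k^α = (n + δ)·k.
Rearranging, k^(1−α) = s / (n + δ).
k^0.67 = 0.28 / (0.008 + 0.038) = 0.28 / 0.046 = 6.0870
k* = 6.0870^(1/0.67) ≈ 14.8167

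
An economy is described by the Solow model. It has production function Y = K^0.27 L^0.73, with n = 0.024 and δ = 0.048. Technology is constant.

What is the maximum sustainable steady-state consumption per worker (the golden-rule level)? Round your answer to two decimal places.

At the golden rule, f'(k) = n + δ, so α·k^(α−1) = n + δ and k_gold = (α/(n + δ))^(1/(1−α)).
k_gold = (0.27/0.072)^(1/0.73) = 3.7500^1.3699 ≈ 6.1146
c_gold = f(k_gold) − (n + δ)·k_gold = 1.6305 − 0.072×6.1146 ≈ 1.1902

c_gold ≈ 1.19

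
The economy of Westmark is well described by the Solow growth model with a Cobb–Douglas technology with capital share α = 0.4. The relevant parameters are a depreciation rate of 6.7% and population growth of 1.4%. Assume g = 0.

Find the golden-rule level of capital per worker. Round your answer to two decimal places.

The golden rule sets f'(k) = n + δ, i.e. α·k^(α−1) = n + δ.
So k^(1−α) = α / (n + δ) = 0.4 / 0.081 = 4.9383.
k_gold = 4.9383^(1/0.6) ≈ 14.3206

k_gold ≈ 14.32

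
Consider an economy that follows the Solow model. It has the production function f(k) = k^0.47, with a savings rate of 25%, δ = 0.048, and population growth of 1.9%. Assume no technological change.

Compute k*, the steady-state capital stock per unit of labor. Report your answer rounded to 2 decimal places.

k* ≈ 11.99

In steady state, investment equals break-even investment: s·k^α = (n + δ)·k.
Rearranging, k^(1−α) = s / (n + δ).
k^0.53 = 0.25 / (0.019 + 0.048) = 0.25 / 0.067 = 3.7313
k* = 3.7313^(1/0.53) ≈ 11.9945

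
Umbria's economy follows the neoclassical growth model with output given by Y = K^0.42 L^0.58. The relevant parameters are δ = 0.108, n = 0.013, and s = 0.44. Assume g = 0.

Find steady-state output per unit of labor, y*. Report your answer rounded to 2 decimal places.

Steady state requires s·f(k) = (n + δ)·k, i.e. s·k^α = (n + δ)·k.
Dividing both sides by k: k^(1−α) = s / (n + δ).
k^0.58 = 0.44 / (0.013 + 0.108) = 0.44 / 0.121 = 3.6364
k* = 3.6364^(1/0.58) ≈ 9.2614
y* = (k*)^α = 9.2614^0.42 ≈ 2.5469

y* ≈ 2.55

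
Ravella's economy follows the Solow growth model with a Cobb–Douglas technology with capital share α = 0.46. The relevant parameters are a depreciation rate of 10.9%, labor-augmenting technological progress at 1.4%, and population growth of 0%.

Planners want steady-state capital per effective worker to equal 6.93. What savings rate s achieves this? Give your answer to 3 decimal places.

In steady state, investment equals break-even investment: s·k^α = (n + g + δ)·k.
So s / (n + g + δ) = (k*)^(1−α) = 6.93^0.54 = 2.8444.
Therefore s = 2.8444 × (n + g + δ) = 2.8444 × 0.123 = 0.3499.

s ≈ 0.350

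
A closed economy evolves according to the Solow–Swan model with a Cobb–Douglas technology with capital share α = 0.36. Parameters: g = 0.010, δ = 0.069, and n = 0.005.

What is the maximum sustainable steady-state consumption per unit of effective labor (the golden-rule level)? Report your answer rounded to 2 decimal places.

At the golden rule, f'(k) = n + g + δ, so α·k^(α−1) = n + g + δ and k_gold = (α/(n + g + δ))^(1/(1−α)).
k_gold = (0.36/0.084)^(1/0.64) = 4.2857^1.5625 ≈ 9.7170
c_gold = f(k_gold) − (n + g + δ)·k_gold = 2.2673 − 0.084×9.7170 ≈ 1.4511

c_gold ≈ 1.45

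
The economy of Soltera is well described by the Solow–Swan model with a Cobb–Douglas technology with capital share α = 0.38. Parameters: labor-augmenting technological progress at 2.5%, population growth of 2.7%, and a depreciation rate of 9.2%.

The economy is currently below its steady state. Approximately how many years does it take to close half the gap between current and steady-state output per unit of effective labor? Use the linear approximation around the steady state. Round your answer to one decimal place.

Near the steady state the convergence rate is λ = (1 − α)(n + g + δ).
λ = (1 − 0.38) × 0.144 = 0.62 × 0.144 = 0.08928
Half-life = ln 2 / λ = 0.6931 / 0.08928 ≈ 7.76 years

t_½ ≈ 7.8 years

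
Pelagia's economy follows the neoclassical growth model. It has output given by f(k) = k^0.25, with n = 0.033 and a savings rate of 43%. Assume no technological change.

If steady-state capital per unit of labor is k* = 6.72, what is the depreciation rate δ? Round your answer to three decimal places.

δ ≈ 0.070

Steady state requires s·f(k) = (n + δ)·k, i.e. s·k^α = (n + δ)·k.
So s / (n + δ) = (k*)^(1−α) = 6.72^0.75 = 4.1738.
Therefore n + δ = s / 4.1738 = 0.43 / 4.1738 = 0.1030, so δ = 0.1030 − 0.033 = 0.0700.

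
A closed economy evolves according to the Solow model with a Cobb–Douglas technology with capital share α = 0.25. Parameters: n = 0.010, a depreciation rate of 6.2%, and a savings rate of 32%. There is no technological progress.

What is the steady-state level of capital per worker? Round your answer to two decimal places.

k* ≈ 7.31

In steady state, investment equals break-even investment: s·k^α = (n + δ)·k.
Rearranging, k^(1−α) = s / (n + δ).
k^0.75 = 0.32 / (0.010 + 0.062) = 0.32 / 0.072 = 4.4444
k* = 4.4444^(1/0.75) ≈ 7.3072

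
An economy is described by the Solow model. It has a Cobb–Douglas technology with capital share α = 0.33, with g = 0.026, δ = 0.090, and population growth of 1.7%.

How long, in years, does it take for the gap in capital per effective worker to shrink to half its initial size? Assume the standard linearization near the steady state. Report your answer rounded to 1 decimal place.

half-life ≈ 7.8 years

Near the steady state the convergence rate is λ = (1 − α)(n + g + δ).
λ = (1 − 0.33) × 0.133 = 0.67 × 0.133 = 0.08911
Half-life = ln 2 / λ = 0.6931 / 0.08911 ≈ 7.78 years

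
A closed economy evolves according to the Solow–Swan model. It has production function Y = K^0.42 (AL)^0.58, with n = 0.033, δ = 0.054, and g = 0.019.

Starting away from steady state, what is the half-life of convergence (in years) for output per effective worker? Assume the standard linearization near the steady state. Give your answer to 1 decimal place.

half-life ≈ 11.3 years

Near the steady state the convergence rate is λ = (1 − α)(n + g + δ).
λ = (1 − 0.42) × 0.106 = 0.58 × 0.106 = 0.06148
Half-life = ln 2 / λ = 0.6931 / 0.06148 ≈ 11.27 years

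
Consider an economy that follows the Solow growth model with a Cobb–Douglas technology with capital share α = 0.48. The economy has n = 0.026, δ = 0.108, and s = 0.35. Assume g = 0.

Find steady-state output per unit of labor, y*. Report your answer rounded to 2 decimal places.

Steady state requires s·f(k) = (n + δ)·k, i.e. s·k^α = (n + δ)·k.
Rearranging, k^(1−α) = s / (n + δ).
k^0.52 = 0.35 / (0.026 + 0.108) = 0.35 / 0.134 = 2.6119
k* = 2.6119^(1/0.52) ≈ 6.3364
y* = (k*)^α = 6.3364^0.48 ≈ 2.4260

y* = 2.43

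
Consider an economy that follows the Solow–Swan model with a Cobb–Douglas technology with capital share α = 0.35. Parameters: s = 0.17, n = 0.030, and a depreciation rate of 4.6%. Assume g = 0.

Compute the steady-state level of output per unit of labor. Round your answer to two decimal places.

In steady state, investment equals break-even investment: s·k^α = (n + δ)·k.
Rearranging, k^(1−α) = s / (n + δ).
k^0.65 = 0.17 / (0.030 + 0.046) = 0.17 / 0.076 = 2.2368
k* = 2.2368^(1/0.65) ≈ 3.4505
y* = (k*)^α = 3.4505^0.35 ≈ 1.5426

y* = 1.54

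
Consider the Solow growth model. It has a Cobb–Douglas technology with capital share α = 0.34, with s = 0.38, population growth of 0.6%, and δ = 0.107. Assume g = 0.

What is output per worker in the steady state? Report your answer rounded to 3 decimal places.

At the steady state, Δk = 0, so s·k^α = (n + δ)·k.
Rearranging, k^(1−α) = s / (n + δ).
k^0.66 = 0.38 / (0.006 + 0.107) = 0.38 / 0.113 = 3.3628
k* = 3.3628^(1/0.66) ≈ 6.2810
y* = (k*)^α = 6.2810^0.34 ≈ 1.8678

y* ≈ 1.868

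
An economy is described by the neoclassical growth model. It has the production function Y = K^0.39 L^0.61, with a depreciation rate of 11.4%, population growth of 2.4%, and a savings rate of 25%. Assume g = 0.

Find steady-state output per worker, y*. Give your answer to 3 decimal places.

In steady state, investment equals break-even investment: s·k^α = (n + δ)·k.
Rearranging, k^(1−α) = s / (n + δ).
k^0.61 = 0.25 / (0.024 + 0.114) = 0.25 / 0.138 = 1.8116
k* = 1.8116^(1/0.61) ≈ 2.6488
y* = (k*)^α = 2.6488^0.39 ≈ 1.4621

y* = 1.462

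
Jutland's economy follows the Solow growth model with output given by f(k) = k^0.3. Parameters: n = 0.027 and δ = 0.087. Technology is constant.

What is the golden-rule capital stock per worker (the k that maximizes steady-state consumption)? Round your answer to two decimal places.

The golden rule sets f'(k) = n + δ, i.e. α·k^(α−1) = n + δ.
So k^(1−α) = α / (n + δ) = 0.3 / 0.114 = 2.6316.
k_gold = 2.6316^(1/0.7) ≈ 3.9840

k_gold ≈ 3.98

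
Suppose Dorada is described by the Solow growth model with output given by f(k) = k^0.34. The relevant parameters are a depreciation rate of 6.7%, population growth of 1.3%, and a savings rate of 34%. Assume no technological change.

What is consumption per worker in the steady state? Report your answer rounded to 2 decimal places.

c* ≈ 1.39

At the steady state, Δk = 0, so s·k^α = (n + δ)·k.
Rearranging, k^(1−α) = s / (n + δ).
k^0.66 = 0.34 / (0.013 + 0.067) = 0.34 / 0.080 = 4.2500
k* = 4.2500^(1/0.66) ≈ 8.9558
y* = (k*)^α = 8.9558^0.34 ≈ 2.1072
c* = (1 − s)·y* = (1 − 0.34) × 2.1072 ≈ 1.3908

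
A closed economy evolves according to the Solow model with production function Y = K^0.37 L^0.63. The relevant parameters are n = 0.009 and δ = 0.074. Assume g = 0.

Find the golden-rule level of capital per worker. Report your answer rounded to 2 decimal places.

k_gold ≈ 10.72

The golden rule sets f'(k) = n + δ, i.e. α·k^(α−1) = n + δ.
So k^(1−α) = α / (n + δ) = 0.37 / 0.083 = 4.4578.
k_gold = 4.4578^(1/0.63) ≈ 10.7238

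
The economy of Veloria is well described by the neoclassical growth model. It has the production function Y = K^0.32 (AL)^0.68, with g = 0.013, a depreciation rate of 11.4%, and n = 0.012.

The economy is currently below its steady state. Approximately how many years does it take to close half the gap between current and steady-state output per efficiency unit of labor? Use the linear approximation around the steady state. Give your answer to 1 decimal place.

half-life ≈ 7.3 years

Near the steady state the convergence rate is λ = (1 − α)(n + g + δ).
λ = (1 − 0.32) × 0.139 = 0.68 × 0.139 = 0.09452
Half-life = ln 2 / λ = 0.6931 / 0.09452 ≈ 7.33 years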